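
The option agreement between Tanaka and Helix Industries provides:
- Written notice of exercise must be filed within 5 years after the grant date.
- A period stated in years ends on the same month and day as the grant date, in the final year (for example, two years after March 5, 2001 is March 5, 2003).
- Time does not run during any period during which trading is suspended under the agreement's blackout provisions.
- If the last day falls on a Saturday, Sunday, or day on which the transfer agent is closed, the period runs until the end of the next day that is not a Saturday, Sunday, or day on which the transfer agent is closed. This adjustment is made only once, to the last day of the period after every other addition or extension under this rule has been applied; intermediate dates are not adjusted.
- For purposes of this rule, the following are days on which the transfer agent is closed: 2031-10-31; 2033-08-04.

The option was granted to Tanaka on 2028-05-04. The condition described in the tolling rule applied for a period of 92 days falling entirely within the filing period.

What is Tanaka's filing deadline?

August 5, 2033

5 years after 2028-05-04 is May 4, 2033.
Tolling adds 92 days: May 4, 2033 + 92 days = August 4, 2033.
August 4, 2033 is a listed holiday. The next qualifying day is August 5, 2033.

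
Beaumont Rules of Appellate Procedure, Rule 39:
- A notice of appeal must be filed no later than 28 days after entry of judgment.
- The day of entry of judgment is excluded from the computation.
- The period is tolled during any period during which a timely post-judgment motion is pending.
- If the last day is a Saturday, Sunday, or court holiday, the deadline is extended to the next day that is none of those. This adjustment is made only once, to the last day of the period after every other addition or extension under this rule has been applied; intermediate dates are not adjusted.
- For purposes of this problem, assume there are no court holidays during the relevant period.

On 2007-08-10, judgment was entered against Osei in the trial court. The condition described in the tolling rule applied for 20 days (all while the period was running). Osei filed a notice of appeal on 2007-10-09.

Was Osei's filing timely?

No

28 days after 2007-08-10 is September 7, 2007.
Tolling adds 20 days: September 7, 2007 + 20 days = September 27, 2007.
September 27, 2007 is a Thursday and not a court holiday, so no extension applies.
The deadline is September 27, 2007; the filing on October 9, 2007 is after that date.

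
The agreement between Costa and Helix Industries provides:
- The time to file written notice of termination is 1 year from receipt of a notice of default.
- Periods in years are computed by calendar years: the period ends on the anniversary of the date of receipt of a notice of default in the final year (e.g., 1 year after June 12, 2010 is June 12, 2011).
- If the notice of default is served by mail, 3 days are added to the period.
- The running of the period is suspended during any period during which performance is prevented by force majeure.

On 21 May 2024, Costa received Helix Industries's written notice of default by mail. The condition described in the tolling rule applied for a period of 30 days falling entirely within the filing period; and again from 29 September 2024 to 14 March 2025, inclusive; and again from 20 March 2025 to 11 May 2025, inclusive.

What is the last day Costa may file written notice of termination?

January 29, 2026

1 year after 21 May 2024 is May 21, 2025.
Service was by mail, adding 3 days: May 21, 2025 + 3 days = May 24, 2025.
Tolling adds 30 days: May 24, 2025 + 30 days = June 23, 2025.
From September 29, 2024 through March 14, 2025 inclusive is 167 days; tolling adds 167 days: June 23, 2025 + 167 days = December 7, 2025.
From March 20, 2025 through May 11, 2025 inclusive is 53 days; tolling adds 53 days: December 7, 2025 + 53 days = January 29, 2026.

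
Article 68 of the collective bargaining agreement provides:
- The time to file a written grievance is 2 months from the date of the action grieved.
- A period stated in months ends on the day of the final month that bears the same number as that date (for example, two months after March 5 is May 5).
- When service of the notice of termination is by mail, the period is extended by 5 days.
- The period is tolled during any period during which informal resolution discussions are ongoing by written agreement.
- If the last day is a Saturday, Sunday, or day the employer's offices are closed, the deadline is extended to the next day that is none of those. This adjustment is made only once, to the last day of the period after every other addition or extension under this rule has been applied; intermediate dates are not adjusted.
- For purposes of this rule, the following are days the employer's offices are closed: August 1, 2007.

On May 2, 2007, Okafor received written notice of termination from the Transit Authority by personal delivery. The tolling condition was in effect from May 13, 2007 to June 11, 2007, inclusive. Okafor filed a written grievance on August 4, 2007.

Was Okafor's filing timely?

2 months after May 2, 2007 is July 2, 2007.
Service was not by mail, so no mail extension applies.
From May 13, 2007 through June 11, 2007 inclusive is 30 days; tolling adds 30 days: July 2, 2007 + 30 days = August 1, 2007.
August 1, 2007 is a listed holiday. The next qualifying day is August 2, 2007.
The deadline is August 2, 2007; the filing on August 4, 2007 is after that date.

No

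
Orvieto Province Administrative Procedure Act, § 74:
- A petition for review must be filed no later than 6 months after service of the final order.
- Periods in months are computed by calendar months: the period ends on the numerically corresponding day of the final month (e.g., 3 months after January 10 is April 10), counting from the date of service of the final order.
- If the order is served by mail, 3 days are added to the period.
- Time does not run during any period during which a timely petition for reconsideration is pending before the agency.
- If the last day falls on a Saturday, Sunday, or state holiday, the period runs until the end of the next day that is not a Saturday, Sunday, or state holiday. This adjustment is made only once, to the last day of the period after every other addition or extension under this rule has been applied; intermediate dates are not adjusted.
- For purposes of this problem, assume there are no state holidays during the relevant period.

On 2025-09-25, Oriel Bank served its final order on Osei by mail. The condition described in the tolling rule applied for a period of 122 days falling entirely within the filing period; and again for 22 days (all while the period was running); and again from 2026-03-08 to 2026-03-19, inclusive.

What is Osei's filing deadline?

August 31, 2026

6 months after 2025-09-25 is March 25, 2026.
Service was by mail, adding 3 days: March 25, 2026 + 3 days = March 28, 2026.
Tolling adds 122 days: March 28, 2026 + 122 days = July 28, 2026.
Tolling adds 22 days: July 28, 2026 + 22 days = August 19, 2026.
From March 8, 2026 through March 19, 2026 inclusive is 12 days; tolling adds 12 days: August 19, 2026 + 12 days = August 31, 2026.
August 31, 2026 is a Monday and not a state holiday, so no extension applies.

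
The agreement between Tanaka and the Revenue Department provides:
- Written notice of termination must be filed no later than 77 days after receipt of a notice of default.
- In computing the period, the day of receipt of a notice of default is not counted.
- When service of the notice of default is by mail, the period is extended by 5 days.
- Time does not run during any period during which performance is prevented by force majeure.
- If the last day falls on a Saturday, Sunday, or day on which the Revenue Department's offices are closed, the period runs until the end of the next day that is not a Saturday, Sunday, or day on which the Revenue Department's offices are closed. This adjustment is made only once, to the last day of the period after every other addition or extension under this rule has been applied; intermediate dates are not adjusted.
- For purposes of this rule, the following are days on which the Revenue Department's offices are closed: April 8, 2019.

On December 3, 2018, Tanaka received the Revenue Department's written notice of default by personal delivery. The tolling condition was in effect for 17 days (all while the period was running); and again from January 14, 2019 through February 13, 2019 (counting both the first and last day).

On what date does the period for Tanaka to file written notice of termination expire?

April 9, 2019

77 days after December 3, 2018 is February 18, 2019.
Service was not by mail, so no mail extension applies.
Tolling adds 17 days: February 18, 2019 + 17 days = March 7, 2019.
From January 14, 2019 through February 13, 2019 inclusive is 31 days; tolling adds 31 days: March 7, 2019 + 31 days = April 7, 2019.
April 7, 2019 is Sunday; April 8, 2019 is a listed holiday. The next qualifying day is April 9, 2019.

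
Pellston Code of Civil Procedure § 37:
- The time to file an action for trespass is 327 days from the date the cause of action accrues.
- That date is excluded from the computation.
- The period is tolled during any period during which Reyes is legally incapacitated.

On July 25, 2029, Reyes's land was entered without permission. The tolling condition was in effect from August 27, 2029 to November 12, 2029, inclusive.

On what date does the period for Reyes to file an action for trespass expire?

September 3, 2030

327 days after July 25, 2029 is June 17, 2030.
From August 27, 2029 through November 12, 2029 inclusive is 78 days; tolling adds 78 days: June 17, 2030 + 78 days = September 3, 2030.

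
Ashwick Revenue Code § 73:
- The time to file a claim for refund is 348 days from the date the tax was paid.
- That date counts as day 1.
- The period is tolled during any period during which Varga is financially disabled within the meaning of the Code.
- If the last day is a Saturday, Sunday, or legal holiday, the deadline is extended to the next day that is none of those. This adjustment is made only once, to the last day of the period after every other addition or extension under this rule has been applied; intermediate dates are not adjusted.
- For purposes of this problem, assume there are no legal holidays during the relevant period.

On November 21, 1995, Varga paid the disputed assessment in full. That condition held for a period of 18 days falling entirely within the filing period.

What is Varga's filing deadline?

Counting November 21, 1995 as day 1, day 348 is November 2, 1996.
Tolling adds 18 days: November 2, 1996 + 18 days = November 20, 1996.
November 20, 1996 is a Wednesday and not a legal holiday, so no extension applies.

November 20, 1996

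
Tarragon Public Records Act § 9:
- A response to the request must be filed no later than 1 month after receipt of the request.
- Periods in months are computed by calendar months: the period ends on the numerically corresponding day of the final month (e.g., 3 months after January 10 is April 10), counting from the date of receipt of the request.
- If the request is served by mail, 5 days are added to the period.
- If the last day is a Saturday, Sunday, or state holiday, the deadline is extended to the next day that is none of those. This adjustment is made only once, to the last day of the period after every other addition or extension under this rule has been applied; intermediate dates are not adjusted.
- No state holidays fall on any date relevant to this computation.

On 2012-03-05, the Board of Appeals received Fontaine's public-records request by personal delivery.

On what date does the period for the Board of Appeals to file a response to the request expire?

1 month after 2012-03-05 is April 5, 2012.
Service was not by mail, so no mail extension applies.
April 5, 2012 is a Thursday and not a state holiday, so no extension applies.

April 5, 2012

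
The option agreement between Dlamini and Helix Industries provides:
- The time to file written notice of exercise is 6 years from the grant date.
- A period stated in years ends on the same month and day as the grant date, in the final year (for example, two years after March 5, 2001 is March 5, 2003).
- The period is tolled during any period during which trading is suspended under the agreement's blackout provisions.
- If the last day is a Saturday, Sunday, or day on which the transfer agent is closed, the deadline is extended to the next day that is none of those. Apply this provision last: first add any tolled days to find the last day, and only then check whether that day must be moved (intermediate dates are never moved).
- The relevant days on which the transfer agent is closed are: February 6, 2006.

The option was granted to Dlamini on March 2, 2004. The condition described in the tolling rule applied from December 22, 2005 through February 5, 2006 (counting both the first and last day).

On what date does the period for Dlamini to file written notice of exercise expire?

April 19, 2010

6 years after March 2, 2004 is March 2, 2010.
From December 22, 2005 through February 5, 2006 inclusive is 46 days; tolling adds 46 days: March 2, 2010 + 46 days = April 17, 2010.
April 17, 2010 is Saturday; April 18, 2010 is Sunday. The next qualifying day is April 19, 2010.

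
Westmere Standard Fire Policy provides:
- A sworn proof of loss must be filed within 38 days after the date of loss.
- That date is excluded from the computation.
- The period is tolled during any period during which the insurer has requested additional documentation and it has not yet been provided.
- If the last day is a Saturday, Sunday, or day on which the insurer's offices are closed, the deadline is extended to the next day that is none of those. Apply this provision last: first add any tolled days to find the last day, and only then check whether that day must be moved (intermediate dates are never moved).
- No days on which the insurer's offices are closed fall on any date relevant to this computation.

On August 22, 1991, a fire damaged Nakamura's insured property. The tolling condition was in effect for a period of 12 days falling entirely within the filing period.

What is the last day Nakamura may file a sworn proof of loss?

38 days after August 22, 1991 is September 29, 1991.
Tolling adds 12 days: September 29, 1991 + 12 days = October 11, 1991.
October 11, 1991 is a Friday and not a day on which the insurer's offices are closed, so no extension applies.

October 11, 1991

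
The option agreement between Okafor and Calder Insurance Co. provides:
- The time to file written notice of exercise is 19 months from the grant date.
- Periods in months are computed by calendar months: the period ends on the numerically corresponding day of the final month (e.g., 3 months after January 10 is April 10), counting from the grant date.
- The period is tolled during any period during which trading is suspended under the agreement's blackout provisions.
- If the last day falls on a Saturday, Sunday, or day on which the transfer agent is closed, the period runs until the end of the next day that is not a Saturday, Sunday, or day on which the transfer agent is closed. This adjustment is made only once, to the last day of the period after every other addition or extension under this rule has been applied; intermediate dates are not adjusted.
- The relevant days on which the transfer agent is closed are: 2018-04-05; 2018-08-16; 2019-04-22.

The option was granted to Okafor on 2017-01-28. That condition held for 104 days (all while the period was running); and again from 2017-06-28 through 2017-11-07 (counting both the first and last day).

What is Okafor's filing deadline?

April 23, 2019

19 months after 2017-01-28 is August 28, 2018.
Tolling adds 104 days: August 28, 2018 + 104 days = December 10, 2018.
From June 28, 2017 through November 7, 2017 inclusive is 133 days; tolling adds 133 days: December 10, 2018 + 133 days = April 22, 2019.
April 22, 2019 is a listed holiday. The next qualifying day is April 23, 2019.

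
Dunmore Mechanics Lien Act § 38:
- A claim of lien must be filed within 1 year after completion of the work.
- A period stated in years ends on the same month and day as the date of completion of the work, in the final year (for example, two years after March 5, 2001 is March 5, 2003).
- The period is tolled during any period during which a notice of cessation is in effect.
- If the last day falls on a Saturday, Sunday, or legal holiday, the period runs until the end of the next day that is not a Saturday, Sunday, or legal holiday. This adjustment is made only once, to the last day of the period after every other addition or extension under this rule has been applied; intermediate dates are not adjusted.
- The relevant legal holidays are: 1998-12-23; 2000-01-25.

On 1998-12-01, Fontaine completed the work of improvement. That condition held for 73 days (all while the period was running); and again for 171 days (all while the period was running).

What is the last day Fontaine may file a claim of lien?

August 1, 2000

1 year after 1998-12-01 is December 1, 1999.
Tolling adds 73 days: December 1, 1999 + 73 days = February 12, 2000.
Tolling adds 171 days: February 12, 2000 + 171 days = August 1, 2000.
August 1, 2000 is a Tuesday and not a legal holiday, so no extension applies.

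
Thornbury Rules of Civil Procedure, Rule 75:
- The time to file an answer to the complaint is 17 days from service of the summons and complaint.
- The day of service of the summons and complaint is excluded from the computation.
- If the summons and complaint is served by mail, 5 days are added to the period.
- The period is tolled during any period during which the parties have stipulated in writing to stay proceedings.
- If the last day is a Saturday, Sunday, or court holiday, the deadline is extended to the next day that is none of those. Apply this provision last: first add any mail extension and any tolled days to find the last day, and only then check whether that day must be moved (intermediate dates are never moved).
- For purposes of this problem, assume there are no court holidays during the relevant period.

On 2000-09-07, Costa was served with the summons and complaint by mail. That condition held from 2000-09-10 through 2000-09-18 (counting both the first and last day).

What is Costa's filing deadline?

October 9, 2000

17 days after 2000-09-07 is September 24, 2000.
Service was by mail, adding 5 days: September 24, 2000 + 5 days = September 29, 2000.
From September 10, 2000 through September 18, 2000 inclusive is 9 days; tolling adds 9 days: September 29, 2000 + 9 days = October 8, 2000.
October 8, 2000 is Sunday. The next qualifying day is October 9, 2000.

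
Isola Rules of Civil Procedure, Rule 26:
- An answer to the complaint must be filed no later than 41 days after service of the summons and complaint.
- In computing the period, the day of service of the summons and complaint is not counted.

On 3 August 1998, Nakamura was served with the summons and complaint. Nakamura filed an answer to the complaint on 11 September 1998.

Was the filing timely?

41 days after 3 August 1998 is September 13, 1998.
The deadline is September 13, 1998; the filing on September 11, 1998 is on or before that date.

Yes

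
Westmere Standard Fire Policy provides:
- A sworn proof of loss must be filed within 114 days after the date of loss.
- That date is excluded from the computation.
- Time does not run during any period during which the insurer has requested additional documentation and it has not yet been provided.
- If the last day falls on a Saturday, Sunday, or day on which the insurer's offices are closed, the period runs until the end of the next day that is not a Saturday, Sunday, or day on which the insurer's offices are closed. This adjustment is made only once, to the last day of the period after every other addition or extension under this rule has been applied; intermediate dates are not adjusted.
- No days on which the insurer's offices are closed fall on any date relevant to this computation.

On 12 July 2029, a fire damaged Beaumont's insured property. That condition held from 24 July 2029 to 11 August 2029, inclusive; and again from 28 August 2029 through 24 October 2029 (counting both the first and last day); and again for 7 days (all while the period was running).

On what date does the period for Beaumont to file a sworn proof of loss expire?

January 28, 2030

114 days after 12 July 2029 is November 3, 2029.
From July 24, 2029 through August 11, 2029 inclusive is 19 days; tolling adds 19 days: November 3, 2029 + 19 days = November 22, 2029.
From August 28, 2029 through October 24, 2029 inclusive is 58 days; tolling adds 58 days: November 22, 2029 + 58 days = January 19, 2030.
Tolling adds 7 days: January 19, 2030 + 7 days = January 26, 2030.
January 26, 2030 is Saturday; January 27, 2030 is Sunday. The next qualifying day is January 28, 2030.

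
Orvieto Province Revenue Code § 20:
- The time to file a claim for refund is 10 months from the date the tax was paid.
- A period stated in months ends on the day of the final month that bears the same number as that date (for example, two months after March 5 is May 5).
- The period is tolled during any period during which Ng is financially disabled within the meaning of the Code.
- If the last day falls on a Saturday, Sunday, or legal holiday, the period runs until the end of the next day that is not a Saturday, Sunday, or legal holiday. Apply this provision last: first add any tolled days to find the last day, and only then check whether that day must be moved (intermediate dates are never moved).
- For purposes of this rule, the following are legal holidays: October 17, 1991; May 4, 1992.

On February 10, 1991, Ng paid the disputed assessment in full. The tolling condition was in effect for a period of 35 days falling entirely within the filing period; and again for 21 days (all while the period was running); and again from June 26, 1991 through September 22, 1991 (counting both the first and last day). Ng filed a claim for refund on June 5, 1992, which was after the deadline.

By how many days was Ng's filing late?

10 months after February 10, 1991 is December 10, 1991.
Tolling adds 35 days: December 10, 1991 + 35 days = January 14, 1992.
Tolling adds 21 days: January 14, 1992 + 21 days = February 4, 1992.
From June 26, 1991 through September 22, 1991 inclusive is 89 days; tolling adds 89 days: February 4, 1992 + 89 days = May 3, 1992.
May 3, 1992 is Sunday; May 4, 1992 is a listed holiday. The next qualifying day is May 5, 1992.
The deadline is May 5, 1992; from May 5, 1992 to June 5, 1992 is 31 days.

31 days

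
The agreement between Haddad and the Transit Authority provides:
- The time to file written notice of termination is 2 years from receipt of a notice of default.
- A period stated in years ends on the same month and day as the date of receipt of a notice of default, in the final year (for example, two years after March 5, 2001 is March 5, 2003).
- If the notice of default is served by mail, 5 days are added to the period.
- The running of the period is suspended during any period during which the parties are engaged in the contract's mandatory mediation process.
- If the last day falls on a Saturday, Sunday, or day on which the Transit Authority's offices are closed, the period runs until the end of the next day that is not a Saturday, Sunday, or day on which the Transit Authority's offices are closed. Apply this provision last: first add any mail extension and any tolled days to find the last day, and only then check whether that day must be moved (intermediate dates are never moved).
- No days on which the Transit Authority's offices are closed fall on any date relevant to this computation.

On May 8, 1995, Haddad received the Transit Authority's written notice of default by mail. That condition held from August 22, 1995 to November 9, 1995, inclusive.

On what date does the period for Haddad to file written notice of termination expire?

2 years after May 8, 1995 is May 8, 1997.
Service was by mail, adding 5 days: May 8, 1997 + 5 days = May 13, 1997.
From August 22, 1995 through November 9, 1995 inclusive is 80 days; tolling adds 80 days: May 13, 1997 + 80 days = August 1, 1997.
August 1, 1997 is a Friday and not a day on which the Transit Authority's offices are closed, so no extension applies.

August 1, 1997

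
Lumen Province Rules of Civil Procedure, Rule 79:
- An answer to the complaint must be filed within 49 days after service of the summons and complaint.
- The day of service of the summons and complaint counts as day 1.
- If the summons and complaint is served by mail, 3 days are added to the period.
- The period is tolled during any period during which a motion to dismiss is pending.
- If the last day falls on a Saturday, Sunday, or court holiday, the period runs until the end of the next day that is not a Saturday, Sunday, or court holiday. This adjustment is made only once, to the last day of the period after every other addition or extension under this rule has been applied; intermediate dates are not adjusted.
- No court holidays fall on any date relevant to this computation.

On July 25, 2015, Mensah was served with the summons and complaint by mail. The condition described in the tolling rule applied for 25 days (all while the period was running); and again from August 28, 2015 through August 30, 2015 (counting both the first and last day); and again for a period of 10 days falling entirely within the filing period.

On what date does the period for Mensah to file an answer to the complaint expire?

October 22, 2015

Counting July 25, 2015 as day 1, day 49 is September 11, 2015.
Service was by mail, adding 3 days: September 11, 2015 + 3 days = September 14, 2015.
Tolling adds 25 days: September 14, 2015 + 25 days = October 9, 2015.
From August 28, 2015 through August 30, 2015 inclusive is 3 days; tolling adds 3 days: October 9, 2015 + 3 days = October 12, 2015.
Tolling adds 10 days: October 12, 2015 + 10 days = October 22, 2015.
October 22, 2015 is a Thursday and not a court holiday, so no extension applies.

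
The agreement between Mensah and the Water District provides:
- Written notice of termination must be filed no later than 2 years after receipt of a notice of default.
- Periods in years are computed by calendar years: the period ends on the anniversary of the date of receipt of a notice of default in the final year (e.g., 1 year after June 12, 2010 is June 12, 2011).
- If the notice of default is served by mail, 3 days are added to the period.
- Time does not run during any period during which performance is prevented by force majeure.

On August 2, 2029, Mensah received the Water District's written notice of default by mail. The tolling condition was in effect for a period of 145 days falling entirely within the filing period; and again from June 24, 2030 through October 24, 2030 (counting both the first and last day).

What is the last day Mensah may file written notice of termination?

April 29, 2032

2 years after August 2, 2029 is August 2, 2031.
Service was by mail, adding 3 days: August 2, 2031 + 3 days = August 5, 2031.
Tolling adds 145 days: August 5, 2031 + 145 days = December 28, 2031.
From June 24, 2030 through October 24, 2030 inclusive is 123 days; tolling adds 123 days: December 28, 2031 + 123 days = April 29, 2032.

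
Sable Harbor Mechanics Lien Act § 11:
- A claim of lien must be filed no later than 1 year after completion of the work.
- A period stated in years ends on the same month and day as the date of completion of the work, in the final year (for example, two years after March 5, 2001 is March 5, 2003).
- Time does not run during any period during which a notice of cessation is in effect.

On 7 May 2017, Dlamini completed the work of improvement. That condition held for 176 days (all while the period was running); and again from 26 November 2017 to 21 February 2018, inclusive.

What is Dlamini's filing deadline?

1 year after 7 May 2017 is May 7, 2018.
Tolling adds 176 days: May 7, 2018 + 176 days = October 30, 2018.
From November 26, 2017 through February 21, 2018 inclusive is 88 days; tolling adds 88 days: October 30, 2018 + 88 days = January 26, 2019.

January 26, 2019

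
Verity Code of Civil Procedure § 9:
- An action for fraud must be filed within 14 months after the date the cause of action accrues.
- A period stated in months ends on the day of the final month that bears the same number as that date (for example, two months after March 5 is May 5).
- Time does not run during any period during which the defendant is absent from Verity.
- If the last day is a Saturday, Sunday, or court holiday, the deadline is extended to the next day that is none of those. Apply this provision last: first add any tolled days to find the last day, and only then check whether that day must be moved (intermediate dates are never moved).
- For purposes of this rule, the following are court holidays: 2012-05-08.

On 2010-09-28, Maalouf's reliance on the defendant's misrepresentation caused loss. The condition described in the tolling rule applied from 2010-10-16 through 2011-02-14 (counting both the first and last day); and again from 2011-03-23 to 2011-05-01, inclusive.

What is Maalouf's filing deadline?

14 months after 2010-09-28 is November 28, 2011.
From October 16, 2010 through February 14, 2011 inclusive is 122 days; tolling adds 122 days: November 28, 2011 + 122 days = March 29, 2012.
From March 23, 2011 through May 1, 2011 inclusive is 40 days; tolling adds 40 days: March 29, 2012 + 40 days = May 8, 2012.
May 8, 2012 is a listed holiday. The next qualifying day is May 9, 2012.

May 9, 2012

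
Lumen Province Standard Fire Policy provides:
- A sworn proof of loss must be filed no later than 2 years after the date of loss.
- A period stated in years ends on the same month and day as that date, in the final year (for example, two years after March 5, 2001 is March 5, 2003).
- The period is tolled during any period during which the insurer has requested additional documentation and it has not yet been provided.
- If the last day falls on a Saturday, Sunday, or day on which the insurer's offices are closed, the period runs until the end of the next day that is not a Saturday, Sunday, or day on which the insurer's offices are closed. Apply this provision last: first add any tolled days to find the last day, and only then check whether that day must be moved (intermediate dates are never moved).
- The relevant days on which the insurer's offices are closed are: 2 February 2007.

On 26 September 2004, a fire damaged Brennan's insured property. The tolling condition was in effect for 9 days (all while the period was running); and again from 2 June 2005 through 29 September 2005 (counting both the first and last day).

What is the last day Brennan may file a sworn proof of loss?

2 years after 26 September 2004 is September 26, 2006.
Tolling adds 9 days: September 26, 2006 + 9 days = October 5, 2006.
From June 2, 2005 through September 29, 2005 inclusive is 120 days; tolling adds 120 days: October 5, 2006 + 120 days = February 2, 2007.
February 2, 2007 is a listed holiday; February 3, 2007 is Saturday; February 4, 2007 is Sunday. The next qualifying day is February 5, 2007.

February 5, 2007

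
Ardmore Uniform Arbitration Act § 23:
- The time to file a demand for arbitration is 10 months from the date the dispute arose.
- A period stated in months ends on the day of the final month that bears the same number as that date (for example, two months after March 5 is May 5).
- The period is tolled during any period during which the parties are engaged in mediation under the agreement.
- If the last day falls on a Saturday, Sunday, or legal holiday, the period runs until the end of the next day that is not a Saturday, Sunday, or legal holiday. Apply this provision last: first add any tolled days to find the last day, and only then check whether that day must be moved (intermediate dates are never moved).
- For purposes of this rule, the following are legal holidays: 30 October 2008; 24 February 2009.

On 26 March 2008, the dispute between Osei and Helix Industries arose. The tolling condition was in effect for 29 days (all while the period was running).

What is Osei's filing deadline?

10 months after 26 March 2008 is January 26, 2009.
Tolling adds 29 days: January 26, 2009 + 29 days = February 24, 2009.
February 24, 2009 is a listed holiday. The next qualifying day is February 25, 2009.

February 25, 2009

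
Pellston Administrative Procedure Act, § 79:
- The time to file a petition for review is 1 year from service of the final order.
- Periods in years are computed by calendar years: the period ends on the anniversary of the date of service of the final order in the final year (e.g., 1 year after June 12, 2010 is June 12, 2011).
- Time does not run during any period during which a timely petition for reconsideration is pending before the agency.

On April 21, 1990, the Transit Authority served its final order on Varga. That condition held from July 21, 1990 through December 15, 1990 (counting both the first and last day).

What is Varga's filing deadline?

September 16, 1991

1 year after April 21, 1990 is April 21, 1991.
From July 21, 1990 through December 15, 1990 inclusive is 148 days; tolling adds 148 days: April 21, 1991 + 148 days = September 16, 1991.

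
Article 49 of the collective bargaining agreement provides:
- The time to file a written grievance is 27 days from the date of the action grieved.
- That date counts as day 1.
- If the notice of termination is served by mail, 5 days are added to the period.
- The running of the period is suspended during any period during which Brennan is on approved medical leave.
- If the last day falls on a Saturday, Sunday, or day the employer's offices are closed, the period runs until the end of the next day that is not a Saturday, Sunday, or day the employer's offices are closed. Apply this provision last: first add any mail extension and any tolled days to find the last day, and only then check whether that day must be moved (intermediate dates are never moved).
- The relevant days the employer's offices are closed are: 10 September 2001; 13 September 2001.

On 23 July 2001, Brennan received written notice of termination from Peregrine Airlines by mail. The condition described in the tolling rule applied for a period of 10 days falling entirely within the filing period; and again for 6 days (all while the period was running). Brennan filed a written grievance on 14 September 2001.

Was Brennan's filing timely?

No

Counting 23 July 2001 as day 1, day 27 is August 18, 2001.
Service was by mail, adding 5 days: August 18, 2001 + 5 days = August 23, 2001.
Tolling adds 10 days: August 23, 2001 + 10 days = September 2, 2001.
Tolling adds 6 days: September 2, 2001 + 6 days = September 8, 2001.
September 8, 2001 is Saturday; September 9, 2001 is Sunday; September 10, 2001 is a listed holiday. The next qualifying day is September 11, 2001.
The deadline is September 11, 2001; the filing on September 14, 2001 is after that date.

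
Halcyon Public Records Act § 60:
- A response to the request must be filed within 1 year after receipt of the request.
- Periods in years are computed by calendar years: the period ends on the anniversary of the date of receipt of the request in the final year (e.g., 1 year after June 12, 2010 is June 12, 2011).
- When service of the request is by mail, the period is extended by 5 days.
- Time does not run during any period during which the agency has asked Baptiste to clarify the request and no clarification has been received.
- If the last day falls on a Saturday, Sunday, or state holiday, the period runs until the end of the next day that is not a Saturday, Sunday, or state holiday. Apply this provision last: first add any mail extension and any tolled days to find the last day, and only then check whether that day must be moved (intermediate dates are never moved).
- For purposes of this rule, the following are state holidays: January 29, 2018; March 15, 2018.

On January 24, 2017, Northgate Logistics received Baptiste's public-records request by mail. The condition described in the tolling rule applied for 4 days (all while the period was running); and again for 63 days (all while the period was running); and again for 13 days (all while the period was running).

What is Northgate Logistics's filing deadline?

1 year after January 24, 2017 is January 24, 2018.
Service was by mail, adding 5 days: January 24, 2018 + 5 days = January 29, 2018.
Tolling adds 4 days: January 29, 2018 + 4 days = February 2, 2018.
Tolling adds 63 days: February 2, 2018 + 63 days = April 6, 2018.
Tolling adds 13 days: April 6, 2018 + 13 days = April 19, 2018.
April 19, 2018 is a Thursday and not a state holiday, so no extension applies.

April 19, 2018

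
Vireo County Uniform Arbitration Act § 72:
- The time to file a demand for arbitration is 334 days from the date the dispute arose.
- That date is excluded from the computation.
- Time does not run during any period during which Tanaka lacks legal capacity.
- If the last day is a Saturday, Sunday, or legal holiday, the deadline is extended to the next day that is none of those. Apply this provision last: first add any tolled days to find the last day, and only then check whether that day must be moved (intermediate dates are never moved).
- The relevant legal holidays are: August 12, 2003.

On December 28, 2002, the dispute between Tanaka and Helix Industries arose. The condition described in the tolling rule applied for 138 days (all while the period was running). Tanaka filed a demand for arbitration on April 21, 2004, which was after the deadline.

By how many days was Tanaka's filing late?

8 days

334 days after December 28, 2002 is November 27, 2003.
Tolling adds 138 days: November 27, 2003 + 138 days = April 13, 2004.
April 13, 2004 is a Tuesday and not a legal holiday, so no extension applies.
The deadline is April 13, 2004; from April 13, 2004 to April 21, 2004 is 8 days.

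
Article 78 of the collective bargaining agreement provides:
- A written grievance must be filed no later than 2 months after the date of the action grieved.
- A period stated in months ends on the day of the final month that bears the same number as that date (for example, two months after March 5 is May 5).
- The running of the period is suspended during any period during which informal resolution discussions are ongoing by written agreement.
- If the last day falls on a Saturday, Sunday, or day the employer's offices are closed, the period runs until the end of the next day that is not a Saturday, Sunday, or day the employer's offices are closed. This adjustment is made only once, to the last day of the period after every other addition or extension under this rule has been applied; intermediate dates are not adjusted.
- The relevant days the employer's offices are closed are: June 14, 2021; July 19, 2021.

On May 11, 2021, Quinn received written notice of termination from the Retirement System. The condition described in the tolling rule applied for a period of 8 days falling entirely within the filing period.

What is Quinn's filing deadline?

July 20, 2021

2 months after May 11, 2021 is July 11, 2021.
Tolling adds 8 days: July 11, 2021 + 8 days = July 19, 2021.
July 19, 2021 is a listed holiday. The next qualifying day is July 20, 2021.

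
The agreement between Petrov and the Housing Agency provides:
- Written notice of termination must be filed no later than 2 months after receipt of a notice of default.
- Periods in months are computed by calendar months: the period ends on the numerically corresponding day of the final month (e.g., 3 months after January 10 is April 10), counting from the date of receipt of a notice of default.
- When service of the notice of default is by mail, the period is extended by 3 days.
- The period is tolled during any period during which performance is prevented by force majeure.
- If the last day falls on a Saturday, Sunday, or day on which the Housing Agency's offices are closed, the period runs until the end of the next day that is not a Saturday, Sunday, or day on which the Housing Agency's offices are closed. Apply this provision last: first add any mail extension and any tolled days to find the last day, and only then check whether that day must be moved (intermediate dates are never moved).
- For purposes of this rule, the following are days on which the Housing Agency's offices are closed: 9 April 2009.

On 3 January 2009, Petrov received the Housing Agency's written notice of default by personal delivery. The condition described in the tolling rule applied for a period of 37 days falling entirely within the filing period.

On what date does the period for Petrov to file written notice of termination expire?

April 10, 2009

2 months after 3 January 2009 is March 3, 2009.
Service was not by mail, so no mail extension applies.
Tolling adds 37 days: March 3, 2009 + 37 days = April 9, 2009.
April 9, 2009 is a listed holiday. The next qualifying day is April 10, 2009.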